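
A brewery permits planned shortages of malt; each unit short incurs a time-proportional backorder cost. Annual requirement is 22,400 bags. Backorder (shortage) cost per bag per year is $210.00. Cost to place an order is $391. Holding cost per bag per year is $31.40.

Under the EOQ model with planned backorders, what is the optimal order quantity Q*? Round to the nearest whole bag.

Basic EOQ = √(2·22,400·391/31.4) = 746.900
Backorder adjustment √((H+b)/b) = √((31.4+210)/210) = 1.0722
Q* = 746.900 × 1.0722 ≈ 800.80

801 bags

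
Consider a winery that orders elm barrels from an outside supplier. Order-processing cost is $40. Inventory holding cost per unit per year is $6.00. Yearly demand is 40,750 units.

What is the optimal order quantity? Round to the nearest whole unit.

737 units

2DS/H = 2·40,750·40/6 = 543,333.33
EOQ = √543,333.33 ≈ 737.11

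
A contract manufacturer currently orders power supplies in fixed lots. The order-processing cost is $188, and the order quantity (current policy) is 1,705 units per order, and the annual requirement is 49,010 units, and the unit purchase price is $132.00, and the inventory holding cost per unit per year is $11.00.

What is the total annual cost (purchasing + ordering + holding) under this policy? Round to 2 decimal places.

$6,484,101.54

Orders/yr = 49,010/1,705 = 28.745; ordering cost = 28.745 × $188 = $5,404.04
Average inventory = 1,705/2 = 852.5; holding cost = 852.5 × $11 = $9,377.50
Purchase cost = D·C = 49,010 × 132 = $6,469,320.00
Total = $5,404.04 + $9,377.50 + $6,469,320.00 = $6,484,101.54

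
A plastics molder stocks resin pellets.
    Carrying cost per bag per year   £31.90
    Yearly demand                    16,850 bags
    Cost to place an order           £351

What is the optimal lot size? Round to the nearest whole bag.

EOQ = √(2DS/H) = √(2 × 16,850 × 351 / 31.9)
    = √(370,805.64) ≈ 608.94

609 bags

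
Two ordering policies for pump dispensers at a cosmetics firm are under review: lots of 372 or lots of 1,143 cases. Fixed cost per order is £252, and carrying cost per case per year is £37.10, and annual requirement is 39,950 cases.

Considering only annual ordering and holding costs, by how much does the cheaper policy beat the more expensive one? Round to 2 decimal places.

TC(Q) = (D/Q)S + (Q/2)H
TC(372) = (39,950/372)×252 + (372/2)×37.1 = £33,963.50
TC(1,143) = (39,950/1,143)×252 + (1,143/2)×37.1 = £30,010.52
Lots of 1,143 are cheaper by £3,952.98.

£3,952.98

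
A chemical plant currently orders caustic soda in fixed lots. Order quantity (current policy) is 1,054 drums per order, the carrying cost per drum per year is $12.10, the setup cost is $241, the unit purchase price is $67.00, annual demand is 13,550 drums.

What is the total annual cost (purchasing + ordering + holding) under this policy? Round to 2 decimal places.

$917,324.94

Ordering: D/Q × S = 13,550/1,054 × $241 = $3,098.24
Holding:  Q/2 × H = 1,054/2 × $12.1 = $6,376.70
Purchase cost = D·C = 13,550 × 67 = $907,850.00
Total = $3,098.24 + $6,376.70 + $907,850.00 = $917,324.94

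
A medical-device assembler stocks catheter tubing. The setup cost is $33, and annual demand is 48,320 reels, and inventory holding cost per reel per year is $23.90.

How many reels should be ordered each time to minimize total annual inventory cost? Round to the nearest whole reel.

Optimal lot size Q* = (2 × 48,320 × $33 / $23.9)^½ ≈ 365.29

365 reels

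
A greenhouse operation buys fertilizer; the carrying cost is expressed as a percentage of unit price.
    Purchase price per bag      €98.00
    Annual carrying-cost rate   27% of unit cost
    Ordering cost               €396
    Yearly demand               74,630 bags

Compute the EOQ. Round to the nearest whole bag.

1,495 bags

Carrying cost H = €98 × 27% = €26.4600/bag/yr
Optimal lot size Q* = (2 × 74,630 × €396 / €26.46)^½ ≈ 1,494.60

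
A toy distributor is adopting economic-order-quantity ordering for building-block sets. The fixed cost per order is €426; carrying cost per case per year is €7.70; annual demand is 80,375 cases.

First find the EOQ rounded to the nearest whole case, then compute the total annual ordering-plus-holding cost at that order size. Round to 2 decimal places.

€22,962.84

Q* = √(2·D·S / H) = √(2·80,375·426 / 7.7) = √8,893,441.6 ≈ 2,982.19 → Q = 2,982 cases
Ordering: D/Q × S = 80,375/2,982 × €426 = €11,482.14
Holding:  Q/2 × H = 2,982/2 × €7.7 = €11,480.70
Total = €11,482.14 + €11,480.70 = €22,962.84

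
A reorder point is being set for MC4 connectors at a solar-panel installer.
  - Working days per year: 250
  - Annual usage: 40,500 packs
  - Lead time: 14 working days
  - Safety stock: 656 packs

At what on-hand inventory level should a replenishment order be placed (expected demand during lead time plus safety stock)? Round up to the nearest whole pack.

2,924 packs

Daily demand d = 40,500 / 250 = 162.000 packs/day
Demand during lead time = 162.000 × 14 = 2,268.00
Reorder point = 2,268.00 + 656 = 2,924.00 → round up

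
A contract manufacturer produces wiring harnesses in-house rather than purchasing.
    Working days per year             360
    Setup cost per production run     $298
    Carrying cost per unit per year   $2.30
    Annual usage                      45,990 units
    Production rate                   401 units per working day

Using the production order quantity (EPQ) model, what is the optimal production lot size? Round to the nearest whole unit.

4,182 units

Daily demand d = 45,990/360 = 127.750; p = 401; 1 − d/p = 0.68142
EPQ = √(2DS / (H(1 − d/p)))
    = √(2 × 45,990 × 298 / (2.3 × 0.68142)) ≈ 4,181.99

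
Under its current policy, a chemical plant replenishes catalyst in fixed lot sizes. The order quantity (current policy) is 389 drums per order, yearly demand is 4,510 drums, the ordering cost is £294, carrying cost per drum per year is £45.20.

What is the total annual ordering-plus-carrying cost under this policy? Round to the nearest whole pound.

Orders/yr = 4,510/389 = 11.594; ordering cost = 11.594 × £294 = £3,408.59
Average inventory = 389/2 = 194.5; holding cost = 194.5 × £45.2 = £8,791.40
Total = £3,408.59 + £8,791.40 = £12,199.99

£12,200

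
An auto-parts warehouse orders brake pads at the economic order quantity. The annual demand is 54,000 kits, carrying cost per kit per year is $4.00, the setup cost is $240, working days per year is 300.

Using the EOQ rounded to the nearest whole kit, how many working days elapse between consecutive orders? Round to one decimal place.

Optimal lot size Q* = (2 × 54,000 × $240 / $4)^½ ≈ 2,545.58 → Q = 2,546 kits
T = Q/D × 300 days = 2,546/54,000 × 300 = 14.144 days

14.1 days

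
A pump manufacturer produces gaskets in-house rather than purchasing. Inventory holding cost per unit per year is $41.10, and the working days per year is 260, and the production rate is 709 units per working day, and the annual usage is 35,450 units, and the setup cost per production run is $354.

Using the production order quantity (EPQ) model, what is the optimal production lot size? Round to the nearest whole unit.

870 units

Daily demand d = 35,450/260 = 136.346; p = 709; 1 − d/p = 0.80769
EPQ = √(2DS / (H(1 − d/p)))
    = √(2 × 35,450 × 354 / (41.1 × 0.80769)) ≈ 869.52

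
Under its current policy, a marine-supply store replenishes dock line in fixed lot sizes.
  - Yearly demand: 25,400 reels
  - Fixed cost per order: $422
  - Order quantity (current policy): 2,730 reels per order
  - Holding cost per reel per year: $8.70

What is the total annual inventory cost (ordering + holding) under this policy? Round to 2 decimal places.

$15,801.80

Ordering: D/Q × S = 25,400/2,730 × $422 = $3,926.30
Holding:  Q/2 × H = 2,730/2 × $8.7 = $11,875.50
Total = $3,926.30 + $11,875.50 = $15,801.80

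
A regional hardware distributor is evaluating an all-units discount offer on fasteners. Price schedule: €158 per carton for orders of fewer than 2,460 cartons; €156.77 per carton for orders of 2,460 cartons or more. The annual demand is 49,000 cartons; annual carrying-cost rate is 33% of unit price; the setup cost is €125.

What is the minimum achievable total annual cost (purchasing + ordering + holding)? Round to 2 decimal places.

H₁ = 33%×€158 = €52.1400;  H₂ = 33%×€156.77 = €51.7341
EOQ₁ = √(2×49,000×125/52.1400) = 484.71  (< 2,460, feasible at tier 1)
EOQ₂ = √(2×49,000×125/51.7341) = 486.61  (< 2,460 → use Q = 2,460 at tier-2 price)
TC(tier 1 (EOQ₁), Q≈484.7) = €7,767,272.81
TC(tier 2, Q≈2,460.0) = €7,747,852.78
Minimum at tier 2: €7,747,852.78

€7,747,852.78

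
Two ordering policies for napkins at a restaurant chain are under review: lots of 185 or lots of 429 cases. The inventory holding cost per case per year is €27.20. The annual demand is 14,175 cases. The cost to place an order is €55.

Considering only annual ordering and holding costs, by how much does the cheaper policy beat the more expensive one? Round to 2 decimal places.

TC(Q) = (D/Q)S + (Q/2)H
TC(185) = (14,175/185)×55 + (185/2)×27.2 = €6,730.19
TC(429) = (14,175/429)×55 + (429/2)×27.2 = €7,651.71
Cheaper: Q = 185.  Difference = €921.52

€921.52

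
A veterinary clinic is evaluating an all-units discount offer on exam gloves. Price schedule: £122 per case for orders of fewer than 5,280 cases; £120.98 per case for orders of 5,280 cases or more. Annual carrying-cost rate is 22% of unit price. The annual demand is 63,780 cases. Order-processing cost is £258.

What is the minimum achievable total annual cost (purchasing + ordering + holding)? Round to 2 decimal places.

£7,789,486.11

H₁ = 22%×£122 = £26.8400;  H₂ = 22%×£120.98 = £26.6156
EOQ₁ = √(2×63,780×258/26.8400) = 1,107.33  (< 5,280, feasible at tier 1)
EOQ₂ = √(2×63,780×258/26.6156) = 1,111.99  (< 5,280 → use Q = 5,280 at tier-2 price)
TC(tier 1 (EOQ₁), Q≈1,107.3) = £7,810,880.65
TC(tier 2, Q≈5,280.0) = £7,789,486.11
Minimum at tier 2: £7,789,486.11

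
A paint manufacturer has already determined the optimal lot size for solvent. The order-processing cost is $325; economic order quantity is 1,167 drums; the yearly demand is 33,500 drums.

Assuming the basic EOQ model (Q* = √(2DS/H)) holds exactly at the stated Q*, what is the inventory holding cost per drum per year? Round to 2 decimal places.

EOQ relation: Q² = 2DS/H, so rearrange for the unknown.
H = 2DS / Q² = 2 × 33,500 × 325 / 1,167² = 15.9888

$15.99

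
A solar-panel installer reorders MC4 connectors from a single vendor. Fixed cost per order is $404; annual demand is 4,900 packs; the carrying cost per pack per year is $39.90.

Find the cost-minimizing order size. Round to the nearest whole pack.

EOQ = √(2DS/H) = √(2 × 4,900 × 404 / 39.9)
    = √(99,228.07) ≈ 315.00

315 packs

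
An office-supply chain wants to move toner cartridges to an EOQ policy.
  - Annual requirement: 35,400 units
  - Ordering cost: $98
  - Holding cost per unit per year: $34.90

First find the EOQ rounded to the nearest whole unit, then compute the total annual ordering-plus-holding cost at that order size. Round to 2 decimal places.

$15,561.18

EOQ = √(2DS/H) = √(2 × 35,400 × 98 / 34.9)
    = √(198,808.02) ≈ 445.88 → Q = 446 units
Orders/yr = 35,400/446 = 79.372; ordering cost = 79.372 × $98 = $7,778.48
Average inventory = 446/2 = 223; holding cost = 223 × $34.9 = $7,782.70
Total = $7,778.48 + $7,782.70 = $15,561.18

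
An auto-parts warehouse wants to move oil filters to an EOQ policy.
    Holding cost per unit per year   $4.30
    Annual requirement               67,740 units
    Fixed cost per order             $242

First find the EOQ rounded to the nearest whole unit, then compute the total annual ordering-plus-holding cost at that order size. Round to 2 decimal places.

2DS/H = 2·67,740·242/4.3 = 7,624,688.37
EOQ = √7,624,688.37 ≈ 2,761.28 → Q = 2,761 units
Orders/yr = 67,740/2,761 = 24.535; ordering cost = 24.535 × $242 = $5,937.37
Average inventory = 2,761/2 = 1380.5; holding cost = 1380.5 × $4.3 = $5,936.15
Total = $5,937.37 + $5,936.15 = $11,873.52

$11,873.52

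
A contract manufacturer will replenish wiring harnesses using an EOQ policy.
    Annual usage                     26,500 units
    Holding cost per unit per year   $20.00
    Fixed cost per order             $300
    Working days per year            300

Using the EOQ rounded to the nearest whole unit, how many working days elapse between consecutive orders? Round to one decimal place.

10.1 days

EOQ = √(2DS/H) = √(2 × 26,500 × 300 / 20)
    = √(795,000.00) ≈ 891.63 → Q = 892 units
Days between orders = 300 / (D/Q) = 300 / 29.709 ≈ 10.098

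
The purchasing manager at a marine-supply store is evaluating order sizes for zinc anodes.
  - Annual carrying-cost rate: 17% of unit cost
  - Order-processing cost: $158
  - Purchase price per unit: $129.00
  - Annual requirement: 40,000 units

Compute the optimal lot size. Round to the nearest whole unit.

Holding cost per unit per year: H = 17% × $129 = $21.9300
EOQ = √(2DS/H) = √(2 × 40,000 × 158 / 21.93)
    = √(576,379.39) ≈ 759.20

759 units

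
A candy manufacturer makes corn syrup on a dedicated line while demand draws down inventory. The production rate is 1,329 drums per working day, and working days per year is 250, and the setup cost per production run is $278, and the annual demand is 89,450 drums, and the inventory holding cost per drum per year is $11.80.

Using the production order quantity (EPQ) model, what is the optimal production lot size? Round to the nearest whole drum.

2,402 drums

Daily demand d = 89,450/250 = 357.800; p = 1329; 1 − d/p = 0.73078
EPQ = √(2DS / (H(1 − d/p)))
    = √(2 × 89,450 × 278 / (11.8 × 0.73078)) ≈ 2,401.57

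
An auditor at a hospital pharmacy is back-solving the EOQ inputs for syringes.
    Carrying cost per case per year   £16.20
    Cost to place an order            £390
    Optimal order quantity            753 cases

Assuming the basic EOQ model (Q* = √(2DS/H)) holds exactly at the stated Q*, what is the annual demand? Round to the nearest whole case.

From Q* = √(2DS/H) ⇒ Q*² = 2DS/H.
D = Q²H / (2S) = 753² × 16.2 / (2 × 390) = 11,776.34

11,776 cases per year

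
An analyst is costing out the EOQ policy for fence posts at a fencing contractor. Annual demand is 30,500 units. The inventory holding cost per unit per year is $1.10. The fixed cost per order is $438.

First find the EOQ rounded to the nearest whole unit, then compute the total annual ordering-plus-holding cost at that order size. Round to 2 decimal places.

$5,421.24

Q* = √(2·D·S / H) = √(2·30,500·438 / 1.1) = √24,289,090.9 ≈ 4,928.40 → Q = 4,928 units
Annual ordering cost = (D/Q)·S = (30,500/4,928) × 438 = $2,710.84
Annual holding cost  = (Q/2)·H = (4,928/2) × 1.1 = $2,710.40
Total = $2,710.84 + $2,710.40 = $5,421.24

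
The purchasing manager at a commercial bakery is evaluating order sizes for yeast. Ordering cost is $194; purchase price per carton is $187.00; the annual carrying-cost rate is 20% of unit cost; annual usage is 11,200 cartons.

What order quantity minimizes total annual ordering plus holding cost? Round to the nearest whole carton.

341 cartons

Holding cost per carton per year: H = 20% × $187 = $37.4000
Q* = √(2·D·S / H) = √(2·11,200·194 / 37.4) = √116,192.5 ≈ 340.87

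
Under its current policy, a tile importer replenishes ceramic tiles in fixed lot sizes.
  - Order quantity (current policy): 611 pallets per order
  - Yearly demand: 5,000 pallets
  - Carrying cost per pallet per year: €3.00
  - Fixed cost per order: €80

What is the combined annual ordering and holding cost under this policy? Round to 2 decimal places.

€1,571.16

Orders/yr = 5,000/611 = 8.183; ordering cost = 8.183 × €80 = €654.66
Average inventory = 611/2 = 305.5; holding cost = 305.5 × €3 = €916.50
Total = €654.66 + €916.50 = €1,571.16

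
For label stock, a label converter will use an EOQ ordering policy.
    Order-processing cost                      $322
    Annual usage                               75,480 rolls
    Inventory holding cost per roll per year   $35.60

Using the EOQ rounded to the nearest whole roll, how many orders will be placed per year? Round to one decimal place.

64.6 orders per year

Q* = √(2·D·S / H) = √(2·75,480·322 / 35.6) = √1,365,424.7 ≈ 1,168.51 → Q = 1,169
N = D/Q = 75,480/1,169 ≈ 64.568 orders/yr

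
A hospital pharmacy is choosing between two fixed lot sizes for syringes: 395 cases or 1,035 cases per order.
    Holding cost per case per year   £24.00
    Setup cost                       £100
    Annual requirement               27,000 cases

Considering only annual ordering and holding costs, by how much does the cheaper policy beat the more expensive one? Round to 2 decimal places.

For each Q, cost = (D/Q)·S + (Q/2)·H.
TC(395) = (27,000/395)×100 + (395/2)×24 = £11,575.44
TC(1,035) = (27,000/1,035)×100 + (1,035/2)×24 = £15,028.70
Lots of 395 are cheaper by £3,453.25.

£3,453.25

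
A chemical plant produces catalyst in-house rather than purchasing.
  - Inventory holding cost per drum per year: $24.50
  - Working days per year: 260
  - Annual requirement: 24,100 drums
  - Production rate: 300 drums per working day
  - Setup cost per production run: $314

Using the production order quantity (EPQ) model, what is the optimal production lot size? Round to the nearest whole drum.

945 drums

d = 24,100/260 = 92.6923 drums/day;  effective holding cost H(1 − d/p) = 24.5·(1 − 92.6923/300) = 16.93013
Q* = √(2DS / H_eff) = √(2·24,100·314 / 16.93013) ≈ 945.49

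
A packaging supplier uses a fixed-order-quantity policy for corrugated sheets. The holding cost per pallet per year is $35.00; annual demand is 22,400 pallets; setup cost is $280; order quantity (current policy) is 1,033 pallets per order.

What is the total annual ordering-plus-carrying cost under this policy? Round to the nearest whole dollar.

$24,149

Orders/yr = 22,400/1,033 = 21.684; ordering cost = 21.684 × $280 = $6,071.64
Average inventory = 1,033/2 = 516.5; holding cost = 516.5 × $35 = $18,077.50
Total = $6,071.64 + $18,077.50 = $24,149.14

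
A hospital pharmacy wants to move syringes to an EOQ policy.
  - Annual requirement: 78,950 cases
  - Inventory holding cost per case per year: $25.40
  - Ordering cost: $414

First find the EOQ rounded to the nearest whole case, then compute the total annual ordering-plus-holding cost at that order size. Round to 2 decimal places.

Q* = √(2·D·S / H) = √(2·78,950·414 / 25.4) = √2,573,645.7 ≈ 1,604.26 → Q = 1,604 cases
Ordering: D/Q × S = 78,950/1,604 × $414 = $20,377.37
Holding:  Q/2 × H = 1,604/2 × $25.4 = $20,370.80
Total = $20,377.37 + $20,370.80 = $40,748.17

$40,748.17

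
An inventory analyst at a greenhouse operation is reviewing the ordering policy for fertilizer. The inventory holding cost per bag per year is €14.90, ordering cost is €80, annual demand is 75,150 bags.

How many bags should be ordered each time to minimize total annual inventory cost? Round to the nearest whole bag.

Q* = √(2·D·S / H) = √(2·75,150·80 / 14.9) = √806,979.9 ≈ 898.32

898 bags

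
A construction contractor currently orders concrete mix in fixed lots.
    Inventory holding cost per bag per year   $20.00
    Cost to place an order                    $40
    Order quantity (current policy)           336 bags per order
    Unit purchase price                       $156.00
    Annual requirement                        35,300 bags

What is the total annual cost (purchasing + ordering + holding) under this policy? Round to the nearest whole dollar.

$5,514,362

Annual ordering cost = (D/Q)·S = (35,300/336) × 40 = $4,202.38
Annual holding cost  = (Q/2)·H = (336/2) × 20 = $3,360.00
Purchase cost = D·C = 35,300 × 156 = $5,506,800.00
Total = $4,202.38 + $3,360.00 + $5,506,800.00 = $5,514,362.38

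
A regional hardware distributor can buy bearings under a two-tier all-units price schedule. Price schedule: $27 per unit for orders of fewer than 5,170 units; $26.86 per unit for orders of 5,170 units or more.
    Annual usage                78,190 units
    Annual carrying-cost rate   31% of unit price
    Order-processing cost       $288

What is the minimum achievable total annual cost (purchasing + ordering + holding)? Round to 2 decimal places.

$2,126,063.31

H₁ = 31%×$27 = $8.3700;  H₂ = 31%×$26.86 = $8.3266
EOQ₁ = √(2×78,190×288/8.3700) = 2,319.66  (< 5,170, feasible at tier 1)
EOQ₂ = √(2×78,190×288/8.3266) = 2,325.70  (< 5,170 → use Q = 5,170 at tier-2 price)
TC(tier 1 (EOQ₁), Q≈2,319.7) = $2,130,545.54
TC(tier 2, Q≈5,170.0) = $2,126,063.31
Minimum at tier 2: $2,126,063.31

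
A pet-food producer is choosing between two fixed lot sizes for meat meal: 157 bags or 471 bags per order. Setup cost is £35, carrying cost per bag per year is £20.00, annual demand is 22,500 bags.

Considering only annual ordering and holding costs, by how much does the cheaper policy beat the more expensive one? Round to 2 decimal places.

Annual cost at Q: ordering D·S/Q plus holding Q·H/2.
TC(157) = (22,500/157)×35 + (157/2)×20 = £6,585.92
TC(471) = (22,500/471)×35 + (471/2)×20 = £6,381.97
Cheaper: Q = 471.  Difference = £203.95

£203.95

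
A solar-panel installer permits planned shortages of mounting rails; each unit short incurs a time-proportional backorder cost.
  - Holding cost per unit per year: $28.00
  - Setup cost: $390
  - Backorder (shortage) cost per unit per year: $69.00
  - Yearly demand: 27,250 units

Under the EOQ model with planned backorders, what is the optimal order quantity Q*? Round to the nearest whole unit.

1,033 units

Basic EOQ = √(2·27,250·390/28) = 871.268
Backorder adjustment √((H+b)/b) = √((28+69)/69) = 1.1857
Q* = 871.268 × 1.1857 ≈ 1,033.03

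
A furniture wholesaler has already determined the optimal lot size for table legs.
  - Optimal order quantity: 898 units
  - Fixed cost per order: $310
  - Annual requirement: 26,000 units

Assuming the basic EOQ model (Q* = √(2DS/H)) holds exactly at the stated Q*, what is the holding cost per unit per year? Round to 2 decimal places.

Since Q* = (2DS/H)^½, squaring gives Q*²·H = 2DS.
H = 2DS / Q² = 2 × 26,000 × 310 / 898² = 19.9900

$19.99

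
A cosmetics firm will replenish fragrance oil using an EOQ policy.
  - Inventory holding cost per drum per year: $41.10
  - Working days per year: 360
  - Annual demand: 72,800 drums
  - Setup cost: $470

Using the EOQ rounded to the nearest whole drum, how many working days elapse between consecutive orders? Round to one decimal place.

2DS/H = 2·72,800·470/41.1 = 1,665,012.17
EOQ = √1,665,012.17 ≈ 1,290.35 → Q = 1,290 drums
Days between orders = 360 / (D/Q) = 360 / 56.434 ≈ 6.379

6.4 days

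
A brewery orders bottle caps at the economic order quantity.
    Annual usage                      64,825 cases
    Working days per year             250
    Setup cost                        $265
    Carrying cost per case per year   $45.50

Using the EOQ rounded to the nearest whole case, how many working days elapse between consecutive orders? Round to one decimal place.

Q* = √(2·D·S / H) = √(2·64,825·265 / 45.5) = √755,104.4 ≈ 868.97 → Q = 869 cases
Days between orders = 250 / (D/Q) = 250 / 74.597 ≈ 3.351

3.4 days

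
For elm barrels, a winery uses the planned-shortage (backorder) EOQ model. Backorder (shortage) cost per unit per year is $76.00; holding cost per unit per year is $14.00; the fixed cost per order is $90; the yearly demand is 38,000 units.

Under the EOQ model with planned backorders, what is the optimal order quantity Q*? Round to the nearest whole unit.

Q* = √(2DS/H) · √((H + b)/b)
   = √(2 × 38,000 × 90 / 14) · √((14 + 76) / 76)
   = 698.979 × 1.0882 ≈ 760.64

761 units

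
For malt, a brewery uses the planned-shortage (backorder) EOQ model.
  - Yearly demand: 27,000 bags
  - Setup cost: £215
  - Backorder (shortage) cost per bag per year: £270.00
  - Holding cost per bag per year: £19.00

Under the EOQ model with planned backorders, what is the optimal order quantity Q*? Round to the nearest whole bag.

Basic EOQ = √(2·27,000·215/19) = 781.699
Backorder adjustment √((H+b)/b) = √((19+270)/270) = 1.0346
Q* = 781.699 × 1.0346 ≈ 808.74

809 bags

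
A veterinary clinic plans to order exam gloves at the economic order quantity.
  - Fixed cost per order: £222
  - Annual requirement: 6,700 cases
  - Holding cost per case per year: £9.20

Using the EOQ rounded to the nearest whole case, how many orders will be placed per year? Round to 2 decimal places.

11.78 orders per year

Optimal lot size Q* = (2 × 6,700 × £222 / £9.2)^½ ≈ 568.64 → Q = 569
N = D/Q = 6,700/569 ≈ 11.775 orders/yr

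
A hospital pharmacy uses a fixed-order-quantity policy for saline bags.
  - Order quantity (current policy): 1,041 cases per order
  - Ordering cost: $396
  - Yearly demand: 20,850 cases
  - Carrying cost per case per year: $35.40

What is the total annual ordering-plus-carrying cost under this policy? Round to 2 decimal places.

$26,357.11

Orders/yr = 20,850/1,041 = 20.029; ordering cost = 20.029 × $396 = $7,931.41
Average inventory = 1,041/2 = 520.5; holding cost = 520.5 × $35.4 = $18,425.70
Total = $7,931.41 + $18,425.70 = $26,357.11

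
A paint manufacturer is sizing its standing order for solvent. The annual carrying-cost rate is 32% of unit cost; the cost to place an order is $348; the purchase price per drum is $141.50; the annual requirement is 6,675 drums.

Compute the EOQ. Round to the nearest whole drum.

320 drums

Holding cost per drum per year: H = 32% × $141.5 = $45.2800
Q* = √(2·D·S / H) = √(2·6,675·348 / 45.28) = √102,601.6 ≈ 320.31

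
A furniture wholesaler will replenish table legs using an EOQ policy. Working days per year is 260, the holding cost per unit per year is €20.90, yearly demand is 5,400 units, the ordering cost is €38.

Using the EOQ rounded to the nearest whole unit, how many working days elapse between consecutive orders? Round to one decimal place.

6.7 days

2DS/H = 2·5,400·38/20.9 = 19,636.36
EOQ = √19,636.36 ≈ 140.13 → Q = 140 units
Cycle time = (working days × Q)/D = (260 × 140) / 5,400 = 6.741 days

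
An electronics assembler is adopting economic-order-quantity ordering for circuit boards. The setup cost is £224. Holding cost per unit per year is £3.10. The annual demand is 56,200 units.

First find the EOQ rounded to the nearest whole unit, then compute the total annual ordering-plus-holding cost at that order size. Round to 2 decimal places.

EOQ = √(2DS/H) = √(2 × 56,200 × 224 / 3.1)
    = √(8,121,806.45) ≈ 2,849.88 → Q = 2,850 units
Annual ordering cost = (D/Q)·S = (56,200/2,850) × 224 = £4,417.12
Annual holding cost  = (Q/2)·H = (2,850/2) × 3.1 = £4,417.50
Total = £4,417.12 + £4,417.50 = £8,834.62

£8,834.62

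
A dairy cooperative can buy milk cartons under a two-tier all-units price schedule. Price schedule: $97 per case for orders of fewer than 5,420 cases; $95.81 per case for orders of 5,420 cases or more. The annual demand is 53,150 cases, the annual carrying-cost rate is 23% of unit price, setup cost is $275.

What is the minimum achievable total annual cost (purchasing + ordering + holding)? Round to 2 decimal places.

$5,154,716.60

H₁ = 23%×$97 = $22.3100;  H₂ = 23%×$95.81 = $22.0363
EOQ₁ = √(2×53,150×275/22.3100) = 1,144.68  (< 5,420, feasible at tier 1)
EOQ₂ = √(2×53,150×275/22.0363) = 1,151.76  (< 5,420 → use Q = 5,420 at tier-2 price)
TC(tier 1 (EOQ₁), Q≈1,144.7) = $5,181,087.76
TC(tier 2, Q≈5,420.0) = $5,154,716.60
Minimum at tier 2: $5,154,716.60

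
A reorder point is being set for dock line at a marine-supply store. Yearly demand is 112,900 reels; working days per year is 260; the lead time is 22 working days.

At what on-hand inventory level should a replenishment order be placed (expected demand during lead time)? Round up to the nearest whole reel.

Daily demand d = 112,900 / 260 = 434.231 reels/day
Demand during lead time = 434.231 × 22 = 9,553.08
Reorder point = 9,553.08 → round up

9,554 reels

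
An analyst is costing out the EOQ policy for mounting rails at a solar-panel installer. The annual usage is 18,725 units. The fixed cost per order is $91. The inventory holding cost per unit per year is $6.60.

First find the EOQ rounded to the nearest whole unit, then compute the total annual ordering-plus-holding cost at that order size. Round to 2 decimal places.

$4,742.62

EOQ = √(2DS/H) = √(2 × 18,725 × 91 / 6.6)
    = √(516,356.06) ≈ 718.58 → Q = 719 units
Orders/yr = 18,725/719 = 26.043; ordering cost = 26.043 × $91 = $2,369.92
Average inventory = 719/2 = 359.5; holding cost = 359.5 × $6.6 = $2,372.70
Total = $2,369.92 + $2,372.70 = $4,742.62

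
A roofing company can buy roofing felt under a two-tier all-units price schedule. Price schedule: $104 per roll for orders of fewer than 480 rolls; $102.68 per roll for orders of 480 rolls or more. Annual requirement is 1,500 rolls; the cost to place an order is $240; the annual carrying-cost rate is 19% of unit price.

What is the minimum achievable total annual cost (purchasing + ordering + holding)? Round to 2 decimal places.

H₁ = 19%×$104 = $19.7600;  H₂ = 19%×$102.68 = $19.5092
EOQ₁ = √(2×1,500×240/19.7600) = 190.89  (< 480, feasible at tier 1)
EOQ₂ = √(2×1,500×240/19.5092) = 192.11  (< 480 → use Q = 480 at tier-2 price)
TC(tier 1 (EOQ₁), Q≈190.9) = $159,771.90
TC(tier 2, Q≈480.0) = $159,452.21
Minimum at tier 2: $159,452.21

$159,452.21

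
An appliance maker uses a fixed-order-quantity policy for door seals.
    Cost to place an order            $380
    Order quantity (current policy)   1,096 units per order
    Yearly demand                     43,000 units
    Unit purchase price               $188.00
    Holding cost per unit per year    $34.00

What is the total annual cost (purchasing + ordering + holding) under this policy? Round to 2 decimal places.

Orders/yr = 43,000/1,096 = 39.234; ordering cost = 39.234 × $380 = $14,908.76
Average inventory = 1,096/2 = 548; holding cost = 548 × $34 = $18,632.00
Purchase cost = D·C = 43,000 × 188 = $8,084,000.00
Total = $14,908.76 + $18,632.00 + $8,084,000.00 = $8,117,540.76

$8,117,540.76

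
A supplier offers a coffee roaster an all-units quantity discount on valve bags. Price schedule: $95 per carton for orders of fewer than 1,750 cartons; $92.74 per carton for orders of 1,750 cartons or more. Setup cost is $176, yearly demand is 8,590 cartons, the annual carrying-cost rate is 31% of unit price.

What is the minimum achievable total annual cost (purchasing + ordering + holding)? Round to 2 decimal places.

H₁ = 31%×$95 = $29.4500;  H₂ = 31%×$92.74 = $28.7494
EOQ₁ = √(2×8,590×176/29.4500) = 320.42  (< 1,750, feasible at tier 1)
EOQ₂ = √(2×8,590×176/28.7494) = 324.30  (< 1,750 → use Q = 1,750 at tier-2 price)
TC(tier 1 (EOQ₁), Q≈320.4) = $825,486.49
TC(tier 2, Q≈1,750.0) = $822,656.23
Minimum at tier 2: $822,656.23

$822,656.23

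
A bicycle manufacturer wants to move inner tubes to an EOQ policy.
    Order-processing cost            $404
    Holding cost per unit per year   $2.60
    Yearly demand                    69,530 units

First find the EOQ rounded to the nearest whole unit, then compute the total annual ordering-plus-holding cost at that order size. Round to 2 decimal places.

$12,085.89

2DS/H = 2·69,530·404/2.6 = 21,607,784.62
EOQ = √21,607,784.62 ≈ 4,648.42 → Q = 4,648 units
Orders/yr = 69,530/4,648 = 14.959; ordering cost = 14.959 × $404 = $6,043.49
Average inventory = 4,648/2 = 2324; holding cost = 2324 × $2.6 = $6,042.40
Total = $6,043.49 + $6,042.40 = $12,085.89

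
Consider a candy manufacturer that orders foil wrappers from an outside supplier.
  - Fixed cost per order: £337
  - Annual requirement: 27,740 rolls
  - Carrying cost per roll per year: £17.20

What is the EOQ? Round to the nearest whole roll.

Optimal lot size Q* = (2 × 27,740 × £337 / £17.2)^½ ≈ 1,042.60

1,043 rolls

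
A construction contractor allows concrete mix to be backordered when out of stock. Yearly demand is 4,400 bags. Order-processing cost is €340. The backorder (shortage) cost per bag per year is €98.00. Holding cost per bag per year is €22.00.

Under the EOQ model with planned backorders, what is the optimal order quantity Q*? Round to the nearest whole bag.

408 bags

Basic EOQ = √(2·4,400·340/22) = 368.782
Backorder adjustment √((H+b)/b) = √((22+98)/98) = 1.1066
Q* = 368.782 × 1.1066 ≈ 408.08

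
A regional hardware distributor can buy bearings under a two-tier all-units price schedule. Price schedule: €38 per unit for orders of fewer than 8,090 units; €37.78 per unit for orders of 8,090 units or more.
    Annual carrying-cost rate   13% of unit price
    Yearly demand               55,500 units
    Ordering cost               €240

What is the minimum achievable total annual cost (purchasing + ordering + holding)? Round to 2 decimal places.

H₁ = 13%×€38 = €4.9400;  H₂ = 13%×€37.78 = €4.9114
EOQ₁ = √(2×55,500×240/4.9400) = 2,322.22  (< 8,090, feasible at tier 1)
EOQ₂ = √(2×55,500×240/4.9114) = 2,328.97  (< 8,090 → use Q = 8,090 at tier-2 price)
TC(tier 1 (EOQ₁), Q≈2,322.2) = €2,120,471.77
TC(tier 2, Q≈8,090.0) = €2,118,303.09
Minimum at tier 2: €2,118,303.09

€2,118,303.09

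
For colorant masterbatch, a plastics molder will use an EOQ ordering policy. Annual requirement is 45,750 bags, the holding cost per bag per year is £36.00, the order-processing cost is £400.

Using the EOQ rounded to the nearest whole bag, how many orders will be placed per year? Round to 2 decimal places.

EOQ = √(2DS/H) = √(2 × 45,750 × 400 / 36)
    = √(1,016,666.67) ≈ 1,008.30 → Q = 1,008
Orders per year = D/Q = 45,750 / 1,008 = 45.387

45.39 orders per year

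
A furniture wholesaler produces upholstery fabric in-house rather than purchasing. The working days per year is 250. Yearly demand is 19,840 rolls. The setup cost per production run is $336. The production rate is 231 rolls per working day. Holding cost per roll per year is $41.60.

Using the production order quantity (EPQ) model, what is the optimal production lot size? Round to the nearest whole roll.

699 rolls

d = 19,840/250 = 79.3600 rolls/day;  effective holding cost H(1 − d/p) = 41.6·(1 − 79.3600/231) = 27.30833
Q* = √(2DS / H_eff) = √(2·19,840·336 / 27.30833) ≈ 698.73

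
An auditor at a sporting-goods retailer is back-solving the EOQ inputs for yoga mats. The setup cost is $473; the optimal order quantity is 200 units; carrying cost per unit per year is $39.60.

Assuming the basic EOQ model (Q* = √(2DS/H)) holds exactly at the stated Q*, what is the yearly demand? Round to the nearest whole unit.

1,674 units per year

EOQ relation: Q² = 2DS/H, so rearrange for the unknown.
D = Q²H / (2S) = 200² × 39.6 / (2 × 473) = 1,674.42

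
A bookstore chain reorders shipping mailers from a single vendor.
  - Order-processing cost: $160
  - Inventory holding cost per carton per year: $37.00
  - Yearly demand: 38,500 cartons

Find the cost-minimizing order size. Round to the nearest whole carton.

577 cartons

Q* = √(2·D·S / H) = √(2·38,500·160 / 37) = √332,973.0 ≈ 577.04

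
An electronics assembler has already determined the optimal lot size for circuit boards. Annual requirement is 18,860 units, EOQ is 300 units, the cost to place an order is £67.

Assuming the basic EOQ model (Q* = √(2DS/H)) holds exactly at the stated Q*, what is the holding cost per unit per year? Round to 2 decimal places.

£28.08

Since Q* = (2DS/H)^½, squaring gives Q*²·H = 2DS.
H = 2DS / Q² = 2 × 18,860 × 67 / 300² = 28.0804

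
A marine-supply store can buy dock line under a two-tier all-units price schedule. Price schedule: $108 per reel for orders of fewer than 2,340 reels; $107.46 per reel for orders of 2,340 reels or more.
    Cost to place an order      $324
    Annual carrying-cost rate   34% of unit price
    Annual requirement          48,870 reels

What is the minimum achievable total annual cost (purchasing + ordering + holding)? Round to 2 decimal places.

$5,301,084.40

H₁ = 34%×$108 = $36.7200;  H₂ = 34%×$107.46 = $36.5364
EOQ₁ = √(2×48,870×324/36.7200) = 928.66  (< 2,340, feasible at tier 1)
EOQ₂ = √(2×48,870×324/36.5364) = 930.99  (< 2,340 → use Q = 2,340 at tier-2 price)
TC(tier 1 (EOQ₁), Q≈928.7) = $5,312,060.44
TC(tier 2, Q≈2,340.0) = $5,301,084.40
Minimum at tier 2: $5,301,084.40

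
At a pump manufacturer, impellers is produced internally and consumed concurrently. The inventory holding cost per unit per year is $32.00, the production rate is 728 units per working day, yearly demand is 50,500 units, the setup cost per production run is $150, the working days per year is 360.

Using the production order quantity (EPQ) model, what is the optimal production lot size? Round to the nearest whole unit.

766 units

Daily demand d = 50,500/360 = 140.278; p = 728; 1 − d/p = 0.80731
EPQ = √(2DS / (H(1 − d/p)))
    = √(2 × 50,500 × 150 / (32 × 0.80731)) ≈ 765.79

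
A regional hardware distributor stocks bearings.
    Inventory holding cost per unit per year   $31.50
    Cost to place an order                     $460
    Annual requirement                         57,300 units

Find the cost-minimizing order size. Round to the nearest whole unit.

2DS/H = 2·57,300·460/31.5 = 1,673,523.81
EOQ = √1,673,523.81 ≈ 1,293.65

1,294 units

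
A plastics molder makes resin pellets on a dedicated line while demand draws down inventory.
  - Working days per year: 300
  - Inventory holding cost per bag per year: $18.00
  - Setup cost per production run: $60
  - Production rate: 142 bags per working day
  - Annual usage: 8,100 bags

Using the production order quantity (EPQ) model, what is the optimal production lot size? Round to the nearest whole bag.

d = 8,100/300 = 27.0000 bags/day;  effective holding cost H(1 − d/p) = 18·(1 − 27.0000/142) = 14.57746
Q* = √(2DS / H_eff) = √(2·8,100·60 / 14.57746) ≈ 258.22

258 bags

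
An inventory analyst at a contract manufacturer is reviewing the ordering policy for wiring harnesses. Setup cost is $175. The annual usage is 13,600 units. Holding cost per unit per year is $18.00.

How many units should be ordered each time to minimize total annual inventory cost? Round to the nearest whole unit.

Q* = √(2·D·S / H) = √(2·13,600·175 / 18) = √264,444.4 ≈ 514.24

514 units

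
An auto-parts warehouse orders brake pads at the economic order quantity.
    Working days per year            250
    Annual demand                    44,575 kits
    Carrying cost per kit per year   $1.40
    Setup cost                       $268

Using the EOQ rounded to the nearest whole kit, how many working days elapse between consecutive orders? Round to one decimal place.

23.2 days

EOQ = √(2DS/H) = √(2 × 44,575 × 268 / 1.4)
    = √(17,065,857.14) ≈ 4,131.08 → Q = 4,131 kits
Cycle time = (working days × Q)/D = (250 × 4,131) / 44,575 = 23.169 days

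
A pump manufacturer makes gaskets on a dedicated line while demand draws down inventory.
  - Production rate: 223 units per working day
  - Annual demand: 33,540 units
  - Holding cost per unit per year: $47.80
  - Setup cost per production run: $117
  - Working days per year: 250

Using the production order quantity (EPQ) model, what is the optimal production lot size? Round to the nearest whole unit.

d = 33,540/250 = 134.1600 units/day;  effective holding cost H(1 − d/p) = 47.8·(1 − 134.1600/223) = 19.04283
Q* = √(2DS / H_eff) = √(2·33,540·117 / 19.04283) ≈ 641.98

642 units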